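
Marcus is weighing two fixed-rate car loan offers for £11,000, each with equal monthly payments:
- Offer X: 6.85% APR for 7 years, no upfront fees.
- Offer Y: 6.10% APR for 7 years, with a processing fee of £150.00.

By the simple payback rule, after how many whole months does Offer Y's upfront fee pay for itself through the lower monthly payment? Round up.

38 months

Offer X: at 6.85% the monthly rate is 0.0057083, so the payment is 11,000 × 0.0057083 / (1 − 1.0057083^−84) = £165.21.
Offer Y: monthly rate = 6.1%/12 = 0.0050833; payment = 11,000 × 0.0050833 / (1 − (1+0.0050833)^−84) = £161.22.
Monthly savings = £165.21 − £161.22 = £3.99.
Break-even = £150.00 / £3.99 = 37.59 → 38 months.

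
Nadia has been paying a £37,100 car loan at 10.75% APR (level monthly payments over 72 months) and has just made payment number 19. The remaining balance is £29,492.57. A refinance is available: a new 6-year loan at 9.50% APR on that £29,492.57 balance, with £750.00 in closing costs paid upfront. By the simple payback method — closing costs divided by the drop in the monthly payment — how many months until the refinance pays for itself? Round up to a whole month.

Current payment = 37,100 × 10.75%/12 / (1 − (1+0.0089583)^−72) = £701.42.
Refinanced payment = 29,492.57 × 0.0079167 / (1 − (1+0.0079167)^−72) = £538.97.
Monthly savings = £701.42 − £538.97 = £162.45.
Break-even = £750.00 / £162.45 = 4.62 → 5 months.

5 months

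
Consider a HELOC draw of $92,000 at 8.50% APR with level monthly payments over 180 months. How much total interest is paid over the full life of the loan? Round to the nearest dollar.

At 8.50% the monthly rate is 0.0070833, so the payment is 92,000 × 0.0070833 / (1 − 1.0070833^−180) = $905.96.
Total paid = 180 × $905.96 = $163,072.80; interest = $163,072.80 − $92,000 = $71,072.80.

$71,073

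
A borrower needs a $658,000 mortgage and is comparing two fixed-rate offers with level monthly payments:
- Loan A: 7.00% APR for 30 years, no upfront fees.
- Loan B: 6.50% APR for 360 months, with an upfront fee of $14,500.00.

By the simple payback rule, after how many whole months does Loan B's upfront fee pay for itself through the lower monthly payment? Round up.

Loan A: at 7.00% the monthly rate is 0.0058333, so the payment is 658,000 × 0.0058333 / (1 − 1.0058333^−360) = $4,377.69.
Loan B: monthly rate = 6.5%/12 = 0.0054167; payment = 658,000 × 0.0054167 / (1 − (1+0.0054167)^−360) = $4,159.01.
Monthly savings = $4,377.69 − $4,159.01 = $218.68.
Break-even = $14,500.00 / $218.68 = 66.31 → 67 months.

67 months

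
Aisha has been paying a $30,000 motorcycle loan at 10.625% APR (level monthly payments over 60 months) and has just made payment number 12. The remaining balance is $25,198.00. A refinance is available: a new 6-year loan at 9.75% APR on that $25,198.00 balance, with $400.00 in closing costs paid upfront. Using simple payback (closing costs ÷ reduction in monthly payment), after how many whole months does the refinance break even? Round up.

3 months

Current payment = 30,000 × 10.625%/12 / (1 − (1+0.0088542)^−60) = $646.68.
Refinanced payment = 25,198.00 × 0.0081250 / (1 − (1+0.0081250)^−72) = $463.64.
Monthly savings = $646.68 − $463.64 = $183.04.
Break-even = $400.00 / $183.04 = 2.19 → 3 months.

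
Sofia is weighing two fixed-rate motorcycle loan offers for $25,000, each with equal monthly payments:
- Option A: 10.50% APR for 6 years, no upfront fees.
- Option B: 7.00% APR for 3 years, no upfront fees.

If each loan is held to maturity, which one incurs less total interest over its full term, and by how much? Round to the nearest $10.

Option B by $6,010

Option A: monthly rate = 10.5%/12 = 0.0087500; payment = 25,000 × 0.0087500 / (1 − (1+0.0087500)^−72) = $469.47.
Total interest on Option A = 72 × $469.47 − $25,000 = $8,801.84.
Option B: at 7.00% the monthly rate is 0.0058333, so the payment is 25,000 × 0.0058333 / (1 − 1.0058333^−36) = $771.93.
Total interest on Option B = 36 × $771.93 − $25,000 = $2,789.48.
Option B is lower by $6,012.36.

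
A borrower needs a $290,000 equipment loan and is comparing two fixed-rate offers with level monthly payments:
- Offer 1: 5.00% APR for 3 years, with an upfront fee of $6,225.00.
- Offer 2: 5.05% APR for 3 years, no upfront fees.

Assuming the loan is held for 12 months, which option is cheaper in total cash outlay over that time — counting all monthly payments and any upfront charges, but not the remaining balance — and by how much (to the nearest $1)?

Offer 1: at 5.00% the monthly rate is 0.0041667, so the payment is 290,000 × 0.0041667 / (1 − 1.0041667^−36) = $8,691.56.
Offer 2: monthly rate = 5.05%/12 = 0.0042083; payment = 290,000 × 0.0042083 / (1 − (1+0.0042083)^−36) = $8,698.07.
Over 12 months: Offer 1 costs 12 × $8,691.56 + $6,225.00 = $110,523.72; Offer 2 costs 12 × $8,698.07 = $104,376.84.
Offer 2 is cheaper by $110,523.72 − $104,376.84 = $6,146.88.

Offer 2 by $6,147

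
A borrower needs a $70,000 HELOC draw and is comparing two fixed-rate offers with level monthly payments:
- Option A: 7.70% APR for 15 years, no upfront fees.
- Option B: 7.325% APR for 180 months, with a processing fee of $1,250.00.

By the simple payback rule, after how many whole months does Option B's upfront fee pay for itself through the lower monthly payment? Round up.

Option A: at 7.70% the monthly rate is 0.0064167, so the payment is 70,000 × 0.0064167 / (1 − 1.0064167^−180) = $656.89.
Option B: monthly rate = 7.325%/12 = 0.0061042; payment = 70,000 × 0.0061042 / (1 − (1+0.0061042)^−180) = $641.97.
Monthly savings = $656.89 − $641.97 = $14.92.
Break-even = $1,250.00 / $14.92 = 83.78 → 84 months.

84 months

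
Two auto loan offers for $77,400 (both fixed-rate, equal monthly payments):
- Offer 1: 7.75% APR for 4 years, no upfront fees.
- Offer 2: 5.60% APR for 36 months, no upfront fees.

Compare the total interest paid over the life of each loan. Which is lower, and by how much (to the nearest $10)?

Offer 1: at 7.75% the monthly rate is 0.0064583, so the payment is 77,400 × 0.0064583 / (1 − 1.0064583^−48) = $1,880.49.
Total interest on Offer 1 = 48 × $1,880.49 − $77,400 = $12,863.52.
Offer 2: at 5.60% the monthly rate is 0.0046667, so the payment is 77,400 × 0.0046667 / (1 − 1.0046667^−36) = $2,340.66.
Total interest on Offer 2 = 36 × $2,340.66 − $77,400 = $6,863.76.
Offer 2 is lower by $5,999.76.

Offer 2 by $6,000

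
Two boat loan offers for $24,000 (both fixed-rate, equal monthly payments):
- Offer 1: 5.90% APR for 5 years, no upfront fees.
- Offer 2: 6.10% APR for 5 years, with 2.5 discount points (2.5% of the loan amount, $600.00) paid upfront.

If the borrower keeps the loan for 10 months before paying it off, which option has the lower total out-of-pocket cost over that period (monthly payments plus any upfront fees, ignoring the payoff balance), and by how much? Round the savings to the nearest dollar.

Offer 1: at 5.90% the monthly rate is 0.0049167, so the payment is 24,000 × 0.0049167 / (1 − 1.0049167^−60) = $462.87.
Offer 2: at 6.10% the monthly rate is 0.0050833, so the payment is 24,000 × 0.0050833 / (1 − 1.0050833^−60) = $465.10.
Over 10 months: Offer 1 costs 10 × $462.87 = $4,628.70; Offer 2 costs 10 × $465.10 + $600.00 = $5,251.00.
Offer 1 is cheaper by $5,251.00 − $4,628.70 = $622.30.

Offer 1 by $622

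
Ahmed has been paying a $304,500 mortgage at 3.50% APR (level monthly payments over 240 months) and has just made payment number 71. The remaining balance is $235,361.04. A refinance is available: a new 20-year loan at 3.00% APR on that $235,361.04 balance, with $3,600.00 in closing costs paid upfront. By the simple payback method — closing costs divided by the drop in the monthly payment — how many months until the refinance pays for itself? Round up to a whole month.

Current payment = 304,500 × 3.5%/12 / (1 − (1+0.0029167)^−240) = $1,765.98.
Refinanced payment = 235,361.04 × 0.0025000 / (1 − (1+0.0025000)^−240) = $1,305.31.
Monthly savings = $1,765.98 − $1,305.31 = $460.67.
Break-even = $3,600.00 / $460.67 = 7.81 → 8 months.

8 months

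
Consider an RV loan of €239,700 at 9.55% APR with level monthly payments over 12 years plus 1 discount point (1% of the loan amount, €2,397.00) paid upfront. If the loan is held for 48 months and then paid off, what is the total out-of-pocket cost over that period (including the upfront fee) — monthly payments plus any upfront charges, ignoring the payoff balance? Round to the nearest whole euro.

At 9.55% the monthly rate is 0.0079583, so the payment is 239,700 × 0.0079583 / (1 − 1.0079583^−144) = €2,802.64.
Total outlay = 48 × €2,802.64 + €2,397.00 = €136,923.72.

€136,924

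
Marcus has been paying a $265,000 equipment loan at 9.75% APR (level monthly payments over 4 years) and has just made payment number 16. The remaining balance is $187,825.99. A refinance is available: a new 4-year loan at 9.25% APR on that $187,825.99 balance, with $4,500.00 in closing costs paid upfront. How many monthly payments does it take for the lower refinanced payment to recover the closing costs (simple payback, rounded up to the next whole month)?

Current payment = 265,000 × 9.75%/12 / (1 − (1+0.0081250)^−48) = $6,689.31.
Refinanced payment = 187,825.99 × 0.0077083 / (1 − (1+0.0077083)^−48) = $4,696.39.
Monthly savings = $6,689.31 − $4,696.39 = $1,992.92.
Break-even = $4,500.00 / $1,992.92 = 2.26 → 3 months.

3 months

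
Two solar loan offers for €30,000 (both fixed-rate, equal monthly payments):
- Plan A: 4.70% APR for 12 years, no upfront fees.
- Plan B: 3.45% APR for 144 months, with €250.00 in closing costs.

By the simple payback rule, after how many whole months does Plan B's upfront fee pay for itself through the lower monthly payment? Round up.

Plan A: monthly rate = 4.7%/12 = 0.0039167; payment = 30,000 × 0.0039167 / (1 − (1+0.0039167)^−144) = €272.97.
Plan B: at 3.45% the monthly rate is 0.0028750, so the payment is 30,000 × 0.0028750 / (1 − 1.0028750^−144) = €254.72.
Monthly savings = €272.97 − €254.72 = €18.25.
Break-even = €250.00 / €18.25 = 13.70 → 14 months.

14 months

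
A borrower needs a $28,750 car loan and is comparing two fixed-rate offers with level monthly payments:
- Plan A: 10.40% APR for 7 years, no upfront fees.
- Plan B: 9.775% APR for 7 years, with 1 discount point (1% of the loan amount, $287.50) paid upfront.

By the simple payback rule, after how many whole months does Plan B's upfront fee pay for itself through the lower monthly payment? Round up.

Plan A: at 10.40% the monthly rate is 0.0086667, so the payment is 28,750 × 0.0086667 / (1 − 1.0086667^−84) = $483.25.
Plan B: at 9.775% the monthly rate is 0.0081458, so the payment is 28,750 × 0.0081458 / (1 − 1.0081458^−84) = $473.95.
Monthly savings = $483.25 − $473.95 = $9.30.
Break-even = $287.50 / $9.30 = 30.91 → 31 months.

31 months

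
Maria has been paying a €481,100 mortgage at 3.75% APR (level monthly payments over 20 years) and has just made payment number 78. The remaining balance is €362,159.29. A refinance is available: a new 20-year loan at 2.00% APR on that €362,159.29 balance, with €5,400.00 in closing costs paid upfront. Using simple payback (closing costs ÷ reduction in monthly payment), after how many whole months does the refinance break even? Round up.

Current payment = 481,100 × 3.75%/12 / (1 − (1+0.0031250)^−240) = €2,852.39.
Refinanced payment = 362,159.29 × 0.0016667 / (1 − (1+0.0016667)^−240) = €1,832.10.
Monthly savings = €2,852.39 − €1,832.10 = €1,020.29.
Break-even = €5,400.00 / €1,020.29 = 5.29 → 6 months.

6 months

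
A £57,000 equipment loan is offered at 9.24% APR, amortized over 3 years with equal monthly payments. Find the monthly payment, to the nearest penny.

£1,818.96

Monthly rate = 9.24%/12 = 0.0077000; payment = 57,000 × 0.0077000 / (1 − (1+0.0077000)^−36) = £1,818.96.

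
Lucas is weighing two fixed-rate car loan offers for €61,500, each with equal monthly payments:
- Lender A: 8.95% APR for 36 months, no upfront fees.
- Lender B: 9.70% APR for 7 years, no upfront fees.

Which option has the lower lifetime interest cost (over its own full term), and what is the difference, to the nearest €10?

Lender A by €14,610

Lender A: at 8.95% the monthly rate is 0.0074583, so the payment is 61,500 × 0.0074583 / (1 − 1.0074583^−36) = €1,954.25.
Total interest on Lender A = 36 × €1,954.25 − €61,500 = €8,853.00.
Lender B: at 9.70% the monthly rate is 0.0080833, so the payment is 61,500 × 0.0080833 / (1 − 1.0080833^−84) = €1,011.47.
Total interest on Lender B = 84 × €1,011.47 − €61,500 = €23,463.48.
Lender A is lower by €14,610.48.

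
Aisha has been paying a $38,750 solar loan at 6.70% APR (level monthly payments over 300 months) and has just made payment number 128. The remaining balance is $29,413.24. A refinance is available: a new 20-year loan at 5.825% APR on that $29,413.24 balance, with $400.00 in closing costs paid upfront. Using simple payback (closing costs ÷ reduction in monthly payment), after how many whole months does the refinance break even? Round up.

7 months

Current payment = 38,750 × 6.7%/12 / (1 − (1+0.0055833)^−300) = $266.51.
Refinanced payment = 29,413.24 × 0.0048542 / (1 − (1+0.0048542)^−240) = $207.77.
Monthly savings = $266.51 − $207.77 = $58.74.
Break-even = $400.00 / $58.74 = 6.81 → 7 months.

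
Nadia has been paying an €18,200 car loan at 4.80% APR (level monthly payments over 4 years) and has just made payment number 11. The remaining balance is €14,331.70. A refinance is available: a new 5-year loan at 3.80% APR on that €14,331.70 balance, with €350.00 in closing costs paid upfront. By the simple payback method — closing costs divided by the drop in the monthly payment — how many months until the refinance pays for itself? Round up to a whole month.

Current payment = 18,200 × 4.8%/12 / (1 − (1+0.0040000)^−48) = €417.49.
Refinanced payment = 14,331.70 × 0.0031667 / (1 − (1+0.0031667)^−60) = €262.65.
Monthly savings = €417.49 − €262.65 = €154.84.
Break-even = €350.00 / €154.84 = 2.26 → 3 months.

3 months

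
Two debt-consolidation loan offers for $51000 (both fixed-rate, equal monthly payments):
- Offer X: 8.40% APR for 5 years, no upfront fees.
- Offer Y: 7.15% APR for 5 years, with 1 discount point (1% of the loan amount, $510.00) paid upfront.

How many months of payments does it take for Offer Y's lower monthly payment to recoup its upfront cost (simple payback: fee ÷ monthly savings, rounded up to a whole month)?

Offer X: monthly rate = 8.4%/12 = 0.0070000; payment = 51,000 × 0.0070000 / (1 − (1+0.0070000)^−60) = $1,043.89.
Offer Y: at 7.15% the monthly rate is 0.0059583, so the payment is 51,000 × 0.0059583 / (1 − 1.0059583^−60) = $1,013.47.
Monthly savings = $1,043.89 − $1,013.47 = $30.42.
Break-even = $510.00 / $30.42 = 16.77 → 17 months.

17 months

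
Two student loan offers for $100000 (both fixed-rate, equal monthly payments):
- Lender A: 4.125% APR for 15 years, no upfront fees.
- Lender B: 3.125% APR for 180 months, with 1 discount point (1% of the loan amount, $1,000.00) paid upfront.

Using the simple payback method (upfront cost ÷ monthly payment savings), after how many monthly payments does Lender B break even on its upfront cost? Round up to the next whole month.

Lender A: at 4.125% the monthly rate is 0.0034375, so the payment is 100,000 × 0.0034375 / (1 − 1.0034375^−180) = $745.97.
Lender B: monthly rate = 3.125%/12 = 0.0026042; payment = 100,000 × 0.0026042 / (1 − (1+0.0026042)^−180) = $696.61.
Monthly savings = $745.97 − $696.61 = $49.36.
Break-even = $1,000.00 / $49.36 = 20.26 → 21 months.

21 months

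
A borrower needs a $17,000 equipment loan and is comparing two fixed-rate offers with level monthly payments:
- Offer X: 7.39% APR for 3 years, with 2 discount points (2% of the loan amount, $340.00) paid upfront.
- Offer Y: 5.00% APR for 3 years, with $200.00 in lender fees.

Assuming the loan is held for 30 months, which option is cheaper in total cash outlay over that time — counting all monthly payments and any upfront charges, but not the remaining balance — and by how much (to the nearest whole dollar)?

Offer Y by $693

Offer X: monthly rate = 7.39%/12 = 0.0061583; payment = 17,000 × 0.0061583 / (1 − (1+0.0061583)^−36) = $527.95.
Offer Y: monthly rate = 5%/12 = 0.0041667; payment = 17,000 × 0.0041667 / (1 − (1+0.0041667)^−36) = $509.51.
Over 30 months: Offer X costs 30 × $527.95 + $340.00 = $16,178.50; Offer Y costs 30 × $509.51 + $200.00 = $15,485.30.
Offer Y is cheaper by $16,178.50 − $15,485.30 = $693.20.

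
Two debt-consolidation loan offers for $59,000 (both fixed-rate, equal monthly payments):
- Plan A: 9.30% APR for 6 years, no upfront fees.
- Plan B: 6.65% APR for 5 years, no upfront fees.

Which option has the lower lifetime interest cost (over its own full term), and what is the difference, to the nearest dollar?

Plan B by $7,693

Plan A: monthly rate = 9.3%/12 = 0.0077500; payment = 59,000 × 0.0077500 / (1 − (1+0.0077500)^−72) = $1,072.31.
Total interest on Plan A = 72 × $1,072.31 − $59,000 = $18,206.32.
Plan B: at 6.65% the monthly rate is 0.0055417, so the payment is 59,000 × 0.0055417 / (1 − 1.0055417^−60) = $1,158.55.
Total interest on Plan B = 60 × $1,158.55 − $59,000 = $10,513.00.
Plan B is lower by $7,693.32.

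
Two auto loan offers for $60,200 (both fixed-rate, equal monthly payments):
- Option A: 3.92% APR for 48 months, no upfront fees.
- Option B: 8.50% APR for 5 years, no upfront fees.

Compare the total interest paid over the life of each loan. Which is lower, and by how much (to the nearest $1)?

Option A: monthly rate = 3.92%/12 = 0.0032667; payment = 60,200 × 0.0032667 / (1 − (1+0.0032667)^−48) = $1,357.11.
Total interest on Option A = 48 × $1,357.11 − $60,200 = $4,941.28.
Option B: at 8.50% the monthly rate is 0.0070833, so the payment is 60,200 × 0.0070833 / (1 − 1.0070833^−60) = $1,235.10.
Total interest on Option B = 60 × $1,235.10 − $60,200 = $13,906.00.
Option A is lower by $8,964.72.

Option A by $8,965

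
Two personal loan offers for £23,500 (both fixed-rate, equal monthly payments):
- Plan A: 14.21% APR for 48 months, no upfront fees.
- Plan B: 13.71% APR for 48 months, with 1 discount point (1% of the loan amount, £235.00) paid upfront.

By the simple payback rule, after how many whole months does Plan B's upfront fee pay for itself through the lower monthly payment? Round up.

40 months

Plan A: monthly rate = 14.21%/12 = 0.0118417; payment = 23,500 × 0.0118417 / (1 − (1+0.0118417)^−48) = £644.65.
Plan B: at 13.71% the monthly rate is 0.0114250, so the payment is 23,500 × 0.0114250 / (1 − 1.0114250^−48) = £638.76.
Monthly savings = £644.65 − £638.76 = £5.89.
Break-even = £235.00 / £5.89 = 39.90 → 40 months.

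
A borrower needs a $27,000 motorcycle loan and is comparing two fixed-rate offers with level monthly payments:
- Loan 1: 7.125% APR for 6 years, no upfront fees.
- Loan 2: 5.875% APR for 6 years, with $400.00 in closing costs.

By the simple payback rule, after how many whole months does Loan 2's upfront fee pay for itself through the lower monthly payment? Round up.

25 months

Loan 1: monthly rate = 7.125%/12 = 0.0059375; payment = 27,000 × 0.0059375 / (1 − (1+0.0059375)^−72) = $461.95.
Loan 2: at 5.875% the monthly rate is 0.0048958, so the payment is 27,000 × 0.0048958 / (1 − 1.0048958^−72) = $445.88.
Monthly savings = $461.95 − $445.88 = $16.07.
Break-even = $400.00 / $16.07 = 24.89 → 25 months.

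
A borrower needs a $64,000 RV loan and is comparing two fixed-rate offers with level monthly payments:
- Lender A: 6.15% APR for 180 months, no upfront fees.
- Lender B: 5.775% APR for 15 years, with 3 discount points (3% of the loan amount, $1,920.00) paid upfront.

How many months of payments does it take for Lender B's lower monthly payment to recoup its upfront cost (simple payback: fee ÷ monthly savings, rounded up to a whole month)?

Lender A: monthly rate = 6.15%/12 = 0.0051250; payment = 64,000 × 0.0051250 / (1 − (1+0.0051250)^−180) = $545.27.
Lender B: monthly rate = 5.775%/12 = 0.0048125; payment = 64,000 × 0.0048125 / (1 − (1+0.0048125)^−180) = $532.32.
Monthly savings = $545.27 − $532.32 = $12.95.
Break-even = $1,920.00 / $12.95 = 148.26 → 149 months.

149 months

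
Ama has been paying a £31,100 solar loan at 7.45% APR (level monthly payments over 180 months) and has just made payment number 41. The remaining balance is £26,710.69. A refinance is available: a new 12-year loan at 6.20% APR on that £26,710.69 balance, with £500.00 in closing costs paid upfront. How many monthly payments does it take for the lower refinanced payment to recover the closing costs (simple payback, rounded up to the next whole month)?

21 months

Current payment = 31,100 × 7.45%/12 / (1 − (1+0.0062083)^−180) = £287.42.
Refinanced payment = 26,710.69 × 0.0051667 / (1 − (1+0.0051667)^−144) = £263.43.
Monthly savings = £287.42 − £263.43 = £23.99.
Break-even = £500.00 / £23.99 = 20.84 → 21 months.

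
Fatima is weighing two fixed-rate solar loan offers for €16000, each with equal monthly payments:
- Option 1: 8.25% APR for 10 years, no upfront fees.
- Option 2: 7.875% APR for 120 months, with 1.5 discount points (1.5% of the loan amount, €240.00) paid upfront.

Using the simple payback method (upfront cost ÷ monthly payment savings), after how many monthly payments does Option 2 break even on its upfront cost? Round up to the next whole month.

Option 1: at 8.25% the monthly rate is 0.0068750, so the payment is 16,000 × 0.0068750 / (1 − 1.0068750^−120) = €196.24.
Option 2: at 7.875% the monthly rate is 0.0065625, so the payment is 16,000 × 0.0065625 / (1 − 1.0065625^−120) = €193.07.
Monthly savings = €196.24 − €193.07 = €3.17.
Break-even = €240.00 / €3.17 = 75.71 → 76 months.

76 months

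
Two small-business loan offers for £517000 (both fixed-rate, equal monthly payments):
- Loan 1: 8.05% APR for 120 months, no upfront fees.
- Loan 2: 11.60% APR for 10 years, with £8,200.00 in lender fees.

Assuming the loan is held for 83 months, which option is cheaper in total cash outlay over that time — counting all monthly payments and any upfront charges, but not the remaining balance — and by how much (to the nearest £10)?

Loan 1 by £92,200

Loan 1: monthly rate = 8.05%/12 = 0.0067083; payment = 517,000 × 0.0067083 / (1 − (1+0.0067083)^−120) = £6,286.30.
Loan 2: monthly rate = 11.6%/12 = 0.0096667; payment = 517,000 × 0.0096667 / (1 − (1+0.0096667)^−120) = £7,298.39.
Over 83 months: Loan 1 costs 83 × £6,286.30 = £521,762.90; Loan 2 costs 83 × £7,298.39 + £8,200.00 = £613,966.37.
Loan 1 is cheaper by £613,966.37 − £521,762.90 = £92,203.47.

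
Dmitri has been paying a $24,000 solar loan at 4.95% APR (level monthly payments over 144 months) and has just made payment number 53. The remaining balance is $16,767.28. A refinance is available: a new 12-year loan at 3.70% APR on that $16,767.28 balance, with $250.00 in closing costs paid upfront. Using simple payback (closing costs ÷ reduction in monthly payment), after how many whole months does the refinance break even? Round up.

4 months

Current payment = 24,000 × 4.95%/12 / (1 − (1+0.0041250)^−144) = $221.37.
Refinanced payment = 16,767.28 × 0.0030833 / (1 − (1+0.0030833)^−144) = $144.37.
Monthly savings = $221.37 − $144.37 = $77.00.
Break-even = $250.00 / $77.00 = 3.25 → 4 months.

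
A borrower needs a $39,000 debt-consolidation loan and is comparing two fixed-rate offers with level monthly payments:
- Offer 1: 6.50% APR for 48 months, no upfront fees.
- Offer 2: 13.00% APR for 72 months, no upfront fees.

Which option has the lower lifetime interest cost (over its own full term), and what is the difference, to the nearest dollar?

Offer 1: monthly rate = 6.5%/12 = 0.0054167; payment = 39,000 × 0.0054167 / (1 − (1+0.0054167)^−48) = $924.88.
Total interest on Offer 1 = 48 × $924.88 − $39,000 = $5,394.24.
Offer 2: monthly rate = 13%/12 = 0.0108333; payment = 39,000 × 0.0108333 / (1 − (1+0.0108333)^−72) = $782.89.
Total interest on Offer 2 = 72 × $782.89 − $39,000 = $17,368.08.
Offer 1 is lower by $11,973.84.

Offer 1 by $11,974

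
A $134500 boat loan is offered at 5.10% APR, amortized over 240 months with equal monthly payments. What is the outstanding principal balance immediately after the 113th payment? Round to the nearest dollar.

With monthly rate i = 5.1%/12 = 0.0042500, the balance after k of n payments is P · [(1+i)^n − (1+i)^k] / [(1+i)^n − 1].
(1+0.0042500)^240 = 2.76720731 and (1+0.0042500)^113 = 1.61483430, so the balance is 134,500 × (2.76720731 − 1.61483430) / (2.76720731 − 1) = $87,705.71.

$87,706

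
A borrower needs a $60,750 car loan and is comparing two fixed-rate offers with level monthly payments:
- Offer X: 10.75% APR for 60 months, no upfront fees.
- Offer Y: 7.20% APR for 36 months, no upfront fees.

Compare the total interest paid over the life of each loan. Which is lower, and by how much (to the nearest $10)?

Offer X: at 10.75% the monthly rate is 0.0089583, so the payment is 60,750 × 0.0089583 / (1 − 1.0089583^−60) = $1,313.29.
Total interest on Offer X = 60 × $1,313.29 − $60,750 = $18,047.40.
Offer Y: at 7.20% the monthly rate is 0.0060000, so the payment is 60,750 × 0.0060000 / (1 − 1.0060000^−36) = $1,881.34.
Total interest on Offer Y = 36 × $1,881.34 − $60,750 = $6,978.24.
Offer Y is lower by $11,069.16.

Offer Y by $11,070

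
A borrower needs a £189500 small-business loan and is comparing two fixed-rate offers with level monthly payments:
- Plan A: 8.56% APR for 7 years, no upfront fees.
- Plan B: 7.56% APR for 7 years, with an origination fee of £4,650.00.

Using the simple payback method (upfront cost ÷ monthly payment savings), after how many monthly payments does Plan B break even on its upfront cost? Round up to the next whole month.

Plan A: at 8.56% the monthly rate is 0.0071333, so the payment is 189,500 × 0.0071333 / (1 − 1.0071333^−84) = £3,006.73.
Plan B: at 7.56% the monthly rate is 0.0063000, so the payment is 189,500 × 0.0063000 / (1 − 1.0063000^−84) = £2,912.22.
Monthly savings = £3,006.73 − £2,912.22 = £94.51.
Break-even = £4,650.00 / £94.51 = 49.20 → 50 months.

50 months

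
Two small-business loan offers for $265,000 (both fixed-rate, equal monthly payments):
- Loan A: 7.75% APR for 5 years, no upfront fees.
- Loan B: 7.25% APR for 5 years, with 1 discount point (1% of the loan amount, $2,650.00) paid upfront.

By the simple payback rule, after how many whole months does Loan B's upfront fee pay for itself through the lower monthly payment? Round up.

Loan A: at 7.75% the monthly rate is 0.0064583, so the payment is 265,000 × 0.0064583 / (1 − 1.0064583^−60) = $5,341.59.
Loan B: monthly rate = 7.25%/12 = 0.0060417; payment = 265,000 × 0.0060417 / (1 − (1+0.0060417)^−60) = $5,278.63.
Monthly savings = $5,341.59 − $5,278.63 = $62.96.
Break-even = $2,650.00 / $62.96 = 42.09 → 43 months.

43 months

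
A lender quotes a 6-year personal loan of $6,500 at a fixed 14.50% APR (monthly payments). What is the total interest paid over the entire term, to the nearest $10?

$3,270

Monthly rate = 14.5%/12 = 0.0120833; payment = 6,500 × 0.0120833 / (1 − (1+0.0120833)^−72) = $135.68.
Total paid = 72 × $135.68 = $9,768.96; interest = $9,768.96 − $6,500 = $3,268.96.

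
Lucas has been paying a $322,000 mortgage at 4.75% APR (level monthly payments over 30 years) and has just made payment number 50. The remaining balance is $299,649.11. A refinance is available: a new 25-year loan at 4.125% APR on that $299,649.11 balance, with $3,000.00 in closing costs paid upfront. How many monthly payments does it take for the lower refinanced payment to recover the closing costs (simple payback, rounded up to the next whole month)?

39 months

Current payment = 322,000 × 4.75%/12 / (1 − (1+0.0039583)^−360) = $1,679.70.
Refinanced payment = 299,649.11 × 0.0034375 / (1 − (1+0.0034375)^−300) = $1,602.41.
Monthly savings = $1,679.70 − $1,602.41 = $77.29.
Break-even = $3,000.00 / $77.29 = 38.81 → 39 months.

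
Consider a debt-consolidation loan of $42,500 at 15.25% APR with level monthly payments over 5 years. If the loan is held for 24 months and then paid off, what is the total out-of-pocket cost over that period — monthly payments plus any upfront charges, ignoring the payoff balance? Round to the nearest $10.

Monthly rate = 15.25%/12 = 0.0127083; payment = 42,500 × 0.0127083 / (1 − (1+0.0127083)^−60) = $1,016.66.
Total outlay = 24 × $1,016.66 = $24,399.84.

$24,400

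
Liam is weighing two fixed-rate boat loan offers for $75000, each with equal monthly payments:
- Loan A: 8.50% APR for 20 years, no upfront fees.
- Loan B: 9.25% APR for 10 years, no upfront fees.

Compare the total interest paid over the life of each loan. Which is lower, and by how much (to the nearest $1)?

Loan B by $40,979

Loan A: at 8.50% the monthly rate is 0.0070833, so the payment is 75,000 × 0.0070833 / (1 − 1.0070833^−240) = $650.87.
Total interest on Loan A = 240 × $650.87 − $75,000 = $81,208.80.
Loan B: monthly rate = 9.25%/12 = 0.0077083; payment = 75,000 × 0.0077083 / (1 − (1+0.0077083)^−120) = $960.25.
Total interest on Loan B = 120 × $960.25 − $75,000 = $40,230.00.
Loan B is lower by $40,978.80.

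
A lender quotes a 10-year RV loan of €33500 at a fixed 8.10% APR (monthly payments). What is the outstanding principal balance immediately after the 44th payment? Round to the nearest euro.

With monthly rate i = 8.1%/12 = 0.0067500, the balance after k of n payments is P · [(1+i)^n − (1+i)^k] / [(1+i)^n − 1].
(1+0.0067500)^120 = 2.24179860 and (1+0.0067500)^44 = 1.34447300, so the balance is 33,500 × (2.24179860 − 1.34447300) / (2.24179860 − 1) = €24,207.15.

€24,207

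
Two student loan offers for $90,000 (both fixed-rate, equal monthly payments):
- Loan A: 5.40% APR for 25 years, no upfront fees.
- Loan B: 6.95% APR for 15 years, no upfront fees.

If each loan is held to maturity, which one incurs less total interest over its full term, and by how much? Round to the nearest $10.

Loan B by $19,040

Loan A: at 5.40% the monthly rate is 0.0045000, so the payment is 90,000 × 0.0045000 / (1 − 1.0045000^−300) = $547.32.
Total interest on Loan A = 300 × $547.32 − $90,000 = $74,196.00.
Loan B: monthly rate = 6.95%/12 = 0.0057917; payment = 90,000 × 0.0057917 / (1 − (1+0.0057917)^−180) = $806.43.
Total interest on Loan B = 180 × $806.43 − $90,000 = $55,157.40.
Loan B is lower by $19,038.60.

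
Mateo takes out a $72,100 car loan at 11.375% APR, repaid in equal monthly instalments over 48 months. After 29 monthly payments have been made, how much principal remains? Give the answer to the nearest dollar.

With monthly rate i = 11.375%/12 = 0.0094792, the balance after k of n payments is P · [(1+i)^n − (1+i)^k] / [(1+i)^n − 1].
(1+0.0094792)^48 = 1.57279929 and (1+0.0094792)^29 = 1.31469029, so the balance is 72,100 × (1.57279929 − 1.31469029) / (1.57279929 − 1) = $32,488.97.

$32,489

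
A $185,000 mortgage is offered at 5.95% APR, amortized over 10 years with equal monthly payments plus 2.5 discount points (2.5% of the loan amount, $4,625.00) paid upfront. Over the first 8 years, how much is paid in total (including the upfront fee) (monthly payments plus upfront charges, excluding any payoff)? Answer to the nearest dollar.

Monthly rate = 5.95%/12 = 0.0049583; payment = 185,000 × 0.0049583 / (1 − (1+0.0049583)^−120) = $2,049.24.
Total outlay = 96 × $2,049.24 + $4,625.00 = $201,352.04.

$201,352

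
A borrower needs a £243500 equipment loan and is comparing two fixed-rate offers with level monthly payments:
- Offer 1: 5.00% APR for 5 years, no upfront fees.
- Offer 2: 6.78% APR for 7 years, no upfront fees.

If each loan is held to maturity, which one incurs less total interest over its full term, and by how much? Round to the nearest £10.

Offer 1 by £30,800

Offer 1: monthly rate = 5%/12 = 0.0041667; payment = 243,500 × 0.0041667 / (1 − (1+0.0041667)^−60) = £4,595.15.
Total interest on Offer 1 = 60 × £4,595.15 − £243,500 = £32,209.00.
Offer 2: monthly rate = 6.78%/12 = 0.0056500; payment = 243,500 × 0.0056500 / (1 − (1+0.0056500)^−84) = £3,648.94.
Total interest on Offer 2 = 84 × £3,648.94 − £243,500 = £63,010.96.
Offer 1 is lower by £30,801.96.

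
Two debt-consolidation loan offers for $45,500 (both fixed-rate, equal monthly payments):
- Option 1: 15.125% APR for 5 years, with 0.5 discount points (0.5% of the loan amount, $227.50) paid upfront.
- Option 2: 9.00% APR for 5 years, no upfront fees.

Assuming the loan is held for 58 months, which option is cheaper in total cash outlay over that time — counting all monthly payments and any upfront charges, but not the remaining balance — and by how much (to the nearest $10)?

Option 1: monthly rate = 15.125%/12 = 0.0126042; payment = 45,500 × 0.0126042 / (1 − (1+0.0126042)^−60) = $1,085.43.
Option 2: at 9.00% the monthly rate is 0.0075000, so the payment is 45,500 × 0.0075000 / (1 − 1.0075000^−60) = $944.51.
Over 58 months: Option 1 costs 58 × $1,085.43 + $227.50 = $63,182.44; Option 2 costs 58 × $944.51 = $54,781.58.
Option 2 is cheaper by $63,182.44 − $54,781.58 = $8,400.86.

Option 2 by $8,400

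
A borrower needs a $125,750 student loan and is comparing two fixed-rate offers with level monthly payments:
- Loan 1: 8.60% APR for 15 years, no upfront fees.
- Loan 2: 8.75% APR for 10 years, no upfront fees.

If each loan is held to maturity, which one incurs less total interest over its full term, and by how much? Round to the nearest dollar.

Loan 1: at 8.60% the monthly rate is 0.0071667, so the payment is 125,750 × 0.0071667 / (1 − 1.0071667^−180) = $1,245.69.
Total interest on Loan 1 = 180 × $1,245.69 − $125,750 = $98,474.20.
Loan 2: at 8.75% the monthly rate is 0.0072917, so the payment is 125,750 × 0.0072917 / (1 − 1.0072917^−120) = $1,575.98.
Total interest on Loan 2 = 120 × $1,575.98 − $125,750 = $63,367.60.
Loan 2 is lower by $35,106.60.

Loan 2 by $35,107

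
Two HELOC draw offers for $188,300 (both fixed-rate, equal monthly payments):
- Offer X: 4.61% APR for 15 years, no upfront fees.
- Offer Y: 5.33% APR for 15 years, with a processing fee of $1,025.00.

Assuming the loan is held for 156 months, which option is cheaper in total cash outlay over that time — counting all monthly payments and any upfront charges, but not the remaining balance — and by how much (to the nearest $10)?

Offer X by $12,030

Offer X: at 4.61% the monthly rate is 0.0038417, so the payment is 188,300 × 0.0038417 / (1 − 1.0038417^−180) = $1,451.09.
Offer Y: monthly rate = 5.33%/12 = 0.0044417; payment = 188,300 × 0.0044417 / (1 − (1+0.0044417)^−180) = $1,521.63.
Over 156 months: Offer X costs 156 × $1,451.09 = $226,370.04; Offer Y costs 156 × $1,521.63 + $1,025.00 = $238,399.28.
Offer X is cheaper by $238,399.28 − $226,370.04 = $12,029.24.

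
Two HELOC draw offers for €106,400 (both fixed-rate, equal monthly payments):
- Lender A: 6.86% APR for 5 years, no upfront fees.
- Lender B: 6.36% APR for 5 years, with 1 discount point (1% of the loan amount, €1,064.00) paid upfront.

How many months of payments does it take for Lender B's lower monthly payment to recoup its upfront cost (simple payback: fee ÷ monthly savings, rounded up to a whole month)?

43 months

Lender A: monthly rate = 6.86%/12 = 0.0057167; payment = 106,400 × 0.0057167 / (1 − (1+0.0057167)^−60) = €2,099.83.
Lender B: monthly rate = 6.36%/12 = 0.0053000; payment = 106,400 × 0.0053000 / (1 − (1+0.0053000)^−60) = €2,074.87.
Monthly savings = €2,099.83 − €2,074.87 = €24.96.
Break-even = €1,064.00 / €24.96 = 42.63 → 43 months.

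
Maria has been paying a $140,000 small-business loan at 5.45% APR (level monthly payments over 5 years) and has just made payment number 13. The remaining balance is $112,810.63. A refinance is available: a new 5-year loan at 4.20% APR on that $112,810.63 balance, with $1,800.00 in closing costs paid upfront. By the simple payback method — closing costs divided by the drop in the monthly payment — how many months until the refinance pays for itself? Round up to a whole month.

4 months

Current payment = 140,000 × 5.45%/12 / (1 − (1+0.0045417)^−60) = $2,670.93.
Refinanced payment = 112,810.63 × 0.0035000 / (1 − (1+0.0035000)^−60) = $2,087.78.
Monthly savings = $2,670.93 − $2,087.78 = $583.15.
Break-even = $1,800.00 / $583.15 = 3.09 → 4 months.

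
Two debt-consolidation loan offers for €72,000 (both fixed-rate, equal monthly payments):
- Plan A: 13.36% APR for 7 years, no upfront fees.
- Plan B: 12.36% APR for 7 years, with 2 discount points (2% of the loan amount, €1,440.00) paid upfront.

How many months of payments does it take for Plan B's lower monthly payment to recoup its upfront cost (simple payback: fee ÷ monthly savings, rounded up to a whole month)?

37 months

Plan A: monthly rate = 13.36%/12 = 0.0111333; payment = 72,000 × 0.0111333 / (1 − (1+0.0111333)^−84) = €1,323.95.
Plan B: monthly rate = 12.36%/12 = 0.0103000; payment = 72,000 × 0.0103000 / (1 − (1+0.0103000)^−84) = €1,284.90.
Monthly savings = €1,323.95 − €1,284.90 = €39.05.
Break-even = €1,440.00 / €39.05 = 36.88 → 37 months.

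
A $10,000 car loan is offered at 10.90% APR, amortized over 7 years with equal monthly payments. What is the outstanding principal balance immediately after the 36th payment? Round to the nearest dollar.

$6,617

With monthly rate i = 10.9%/12 = 0.0090833, the balance after k of n payments is P · [(1+i)^n − (1+i)^k] / [(1+i)^n − 1].
(1+0.0090833)^84 = 2.13732608 and (1+0.0090833)^36 = 1.38475580, so the balance is 10,000 × (2.13732608 − 1.38475580) / (2.13732608 − 1) = $6,617.01.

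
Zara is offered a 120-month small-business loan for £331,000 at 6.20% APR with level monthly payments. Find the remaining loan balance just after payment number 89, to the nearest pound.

With monthly rate i = 6.2%/12 = 0.0051667, the balance after k of n payments is P · [(1+i)^n − (1+i)^k] / [(1+i)^n − 1].
(1+0.0051667)^120 = 1.85596324 and (1+0.0051667)^89 = 1.58193615, so the balance is 331,000 × (1.85596324 − 1.58193615) / (1.85596324 − 1) = £105,965.96.

£105,966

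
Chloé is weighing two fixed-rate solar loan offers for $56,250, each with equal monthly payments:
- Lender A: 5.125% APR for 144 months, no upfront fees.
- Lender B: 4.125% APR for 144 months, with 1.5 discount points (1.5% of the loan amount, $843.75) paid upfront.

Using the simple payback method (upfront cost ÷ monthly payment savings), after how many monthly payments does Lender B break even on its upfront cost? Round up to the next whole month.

Lender A: at 5.125% the monthly rate is 0.0042708, so the payment is 56,250 × 0.0042708 / (1 − 1.0042708^−144) = $523.79.
Lender B: monthly rate = 4.125%/12 = 0.0034375; payment = 56,250 × 0.0034375 / (1 − (1+0.0034375)^−144) = $495.91.
Monthly savings = $523.79 − $495.91 = $27.88.
Break-even = $843.75 / $27.88 = 30.26 → 31 months.

31 months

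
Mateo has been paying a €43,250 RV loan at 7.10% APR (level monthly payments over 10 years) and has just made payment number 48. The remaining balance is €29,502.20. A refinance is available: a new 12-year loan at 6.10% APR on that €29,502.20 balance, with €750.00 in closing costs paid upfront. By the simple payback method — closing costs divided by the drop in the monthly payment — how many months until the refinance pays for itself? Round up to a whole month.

4 months

Current payment = 43,250 × 7.1%/12 / (1 − (1+0.0059167)^−120) = €504.40.
Refinanced payment = 29,502.20 × 0.0050833 / (1 − (1+0.0050833)^−144) = €289.43.
Monthly savings = €504.40 − €289.43 = €214.97.
Break-even = €750.00 / €214.97 = 3.49 → 4 months.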